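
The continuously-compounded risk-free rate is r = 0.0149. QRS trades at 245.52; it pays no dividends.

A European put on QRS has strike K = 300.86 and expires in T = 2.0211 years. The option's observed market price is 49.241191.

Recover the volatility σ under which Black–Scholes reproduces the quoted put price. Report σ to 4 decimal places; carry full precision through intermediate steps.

At σ = 0.1100 the Black–Scholes value reproduces the quote:
σ√T = 0.11·√2.0211 = 0.156382
d₁ = (ln(S/K) + (r+σ²/2)T) / (σ√T) = (ln(245.52/300.86) + (0.0149+0.11²/2)·2.0211) / 0.156382 = (-0.203267 + 0.042342) / 0.156382 = -1.029048
d₂ = d₁ − σ√T = -1.029048 − 0.156382 = -1.185430
e^{−rT} = 0.970335
N(−d₁) = 0.848272,  N(−d₂) = 0.882076
V = K·e^{−rT}·N(−d₂) − S·N(−d₁) = 257.508819 − 208.267628 = 49.241191 (equal to the quote); since ∂V/∂σ > 0 for all σ, the implied volatility is unique

sigma = 0.1100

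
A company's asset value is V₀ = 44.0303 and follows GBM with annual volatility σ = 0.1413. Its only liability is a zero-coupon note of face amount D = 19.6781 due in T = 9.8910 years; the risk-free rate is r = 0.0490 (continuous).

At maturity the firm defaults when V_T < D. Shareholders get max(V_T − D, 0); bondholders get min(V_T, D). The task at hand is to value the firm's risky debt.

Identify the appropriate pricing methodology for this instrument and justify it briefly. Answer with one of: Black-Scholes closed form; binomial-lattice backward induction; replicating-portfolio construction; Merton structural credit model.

framework: Merton structural credit model

Key observation: with the firm-asset dynamics (V₀ = 44.0303) and a single zero-coupon liability of face 19.6781 given, debt value, spread, and default probability all derive from the option view of the balance sheet.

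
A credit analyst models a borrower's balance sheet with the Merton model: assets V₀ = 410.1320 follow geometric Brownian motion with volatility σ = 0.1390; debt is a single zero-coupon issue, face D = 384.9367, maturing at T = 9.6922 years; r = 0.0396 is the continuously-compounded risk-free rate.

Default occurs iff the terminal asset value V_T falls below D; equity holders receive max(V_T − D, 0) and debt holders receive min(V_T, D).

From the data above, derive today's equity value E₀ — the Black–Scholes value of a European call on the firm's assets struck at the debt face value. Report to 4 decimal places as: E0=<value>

E0=158.8148

Work the structural quantities from V₀ = 410.1320 against face 384.9367:
d₁ = [ln(V₀/D) + (r + σ²/2)T] / (σ√T)
   = [ln(410.1320/384.9367) + (0.0396 + 0.5·0.1390²)·9.6922] / (0.1390·√9.6922)
   = [0.063400 + 0.477443] / 0.432739 = 1.249813
d₂ = d₁ − σ√T = 1.249813 − 0.432739 = 0.817074
N(d₁) = 0.894316,  N(d₂) = 0.793057,  e^(−rT) = 0.681260
E₀ = V₀·N(d₁) − D·e^(−rT)·N(d₂)
   = 410.1320·0.894316 − 384.9367·0.681260·0.793057 = 158.814789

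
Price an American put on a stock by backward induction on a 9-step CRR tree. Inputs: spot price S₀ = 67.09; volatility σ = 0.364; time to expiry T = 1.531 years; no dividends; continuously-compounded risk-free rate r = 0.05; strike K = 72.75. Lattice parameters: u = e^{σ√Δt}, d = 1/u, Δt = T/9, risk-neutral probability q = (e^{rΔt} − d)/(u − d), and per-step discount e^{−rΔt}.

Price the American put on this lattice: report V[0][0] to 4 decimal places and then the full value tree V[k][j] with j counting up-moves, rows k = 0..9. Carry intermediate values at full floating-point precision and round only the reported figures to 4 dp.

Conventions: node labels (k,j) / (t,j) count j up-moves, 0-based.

price = 13.0143
tree:
13.0143
17.7237 8.3564
23.4271 12.1168 4.6017
29.9882 17.0298 7.2320 1.9537
35.9494 23.0790 11.0522 3.3956 0.4921
41.0795 29.9882 16.3146 5.7866 0.9749 0.0000
45.4945 35.9494 23.0614 9.6009 1.9312 0.0000 0.0000
49.2940 41.0795 29.9882 15.3302 3.8257 0.0000 0.0000 0.0000
52.5639 45.4945 35.9494 23.0614 7.5785 0.0000 0.0000 0.0000 0.0000
55.3779 49.2940 41.0795 29.9882 15.0126 0.0000 0.0000 0.0000 0.0000 0.0000

Δt=0.17011, u=1.16199, d=0.86060, q=0.49088, disc=e^(-rΔt)=0.99153
k=9 terminal: V=max(K-S,0) → 55.3779 49.2940 41.0795 29.9882 15.0126 0.0000 0.0000 0.0000 0.0000 0.0000
k=8: j=0 S=20.1861 intr=52.5639 cont=51.9477 V=52.5639[EX]; j=1 S=27.2555 intr=45.4945 cont=44.8784 V=45.4945[EX]; j=2 S=36.8006 intr=35.9494 cont=35.3332 V=35.9494[EX]; j=3 S=49.6886 intr=23.0614 cont=22.4453 V=23.0614[EX]; j=4 S=67.0900 intr=5.6600 cont=7.5785 V=7.5785[hold]; j=5 S=90.5856 intr=0.0000 cont=0.0000 V=0.0000[hold]; j=6 S=122.3096 intr=0.0000 cont=0.0000 V=0.0000[hold]; j=7 S=165.1436 intr=0.0000 cont=0.0000 V=0.0000[hold]; j=8 S=222.9786 intr=0.0000 cont=0.0000 V=0.0000[hold]
k=7: j=0 S=23.4560 intr=49.2940 cont=48.6779 V=49.2940[EX]; j=1 S=31.6705 intr=41.0795 cont=40.4634 V=41.0795[EX]; j=2 S=42.7618 intr=29.9882 cont=29.3721 V=29.9882[EX]; j=3 S=57.7374 intr=15.0126 cont=15.3302 V=15.3302[hold]; j=4 S=77.9576 intr=0.0000 cont=3.8257 V=3.8257[hold]; j=5 S=105.2591 intr=0.0000 cont=0.0000 V=0.0000[hold]; j=6 S=142.1219 intr=0.0000 cont=0.0000 V=0.0000[hold]; j=7 S=191.8945 intr=0.0000 cont=0.0000 V=0.0000[hold]
k=6: j=0 S=27.2555 intr=45.4945 cont=44.8784 V=45.4945[EX]; j=1 S=36.8006 intr=35.9494 cont=35.3332 V=35.9494[EX]; j=2 S=49.6886 intr=23.0614 cont=22.5999 V=23.0614[EX]; j=3 S=67.0900 intr=5.6600 cont=9.6009 V=9.6009[hold]; j=4 S=90.5856 intr=0.0000 cont=1.9312 V=1.9312[hold]; j=5 S=122.3096 intr=0.0000 cont=0.0000 V=0.0000[hold]; j=6 S=165.1436 intr=0.0000 cont=0.0000 V=0.0000[hold]
k=5: j=0 S=31.6705 intr=41.0795 cont=40.4634 V=41.0795[EX]; j=1 S=42.7618 intr=29.9882 cont=29.3721 V=29.9882[EX]; j=2 S=57.7374 intr=15.0126 cont=16.3146 V=16.3146[hold]; j=3 S=77.9576 intr=0.0000 cont=5.7866 V=5.7866[hold]; j=4 S=105.2591 intr=0.0000 cont=0.9749 V=0.9749[hold]; j=5 S=142.1219 intr=0.0000 cont=0.0000 V=0.0000[hold]
k=4: j=0 S=36.8006 intr=35.9494 cont=35.3332 V=35.9494[EX]; j=1 S=49.6886 intr=23.0614 cont=23.0790 V=23.0790[hold]; j=2 S=67.0900 intr=5.6600 cont=11.0522 V=11.0522[hold]; j=3 S=90.5856 intr=0.0000 cont=3.3956 V=3.3956[hold]; j=4 S=122.3096 intr=0.0000 cont=0.4921 V=0.4921[hold]
k=3: j=0 S=42.7618 intr=29.9882 cont=29.3806 V=29.9882[EX]; j=1 S=57.7374 intr=15.0126 cont=17.0298 V=17.0298[hold]; j=2 S=77.9576 intr=0.0000 cont=7.2320 V=7.2320[hold]; j=3 S=105.2591 intr=0.0000 cont=1.9537 V=1.9537[hold]
k=2: j=0 S=49.6886 intr=23.0614 cont=23.4271 V=23.4271[hold]; j=1 S=67.0900 intr=5.6600 cont=12.1168 V=12.1168[hold]; j=2 S=90.5856 intr=0.0000 cont=4.6017 V=4.6017[hold]
k=1: j=0 S=57.7374 intr=15.0126 cont=17.7237 V=17.7237[hold]; j=1 S=77.9576 intr=0.0000 cont=8.3564 V=8.3564[hold]
k=0: j=0 S=67.0900 intr=5.6600 cont=13.0143 V=13.0143[hold]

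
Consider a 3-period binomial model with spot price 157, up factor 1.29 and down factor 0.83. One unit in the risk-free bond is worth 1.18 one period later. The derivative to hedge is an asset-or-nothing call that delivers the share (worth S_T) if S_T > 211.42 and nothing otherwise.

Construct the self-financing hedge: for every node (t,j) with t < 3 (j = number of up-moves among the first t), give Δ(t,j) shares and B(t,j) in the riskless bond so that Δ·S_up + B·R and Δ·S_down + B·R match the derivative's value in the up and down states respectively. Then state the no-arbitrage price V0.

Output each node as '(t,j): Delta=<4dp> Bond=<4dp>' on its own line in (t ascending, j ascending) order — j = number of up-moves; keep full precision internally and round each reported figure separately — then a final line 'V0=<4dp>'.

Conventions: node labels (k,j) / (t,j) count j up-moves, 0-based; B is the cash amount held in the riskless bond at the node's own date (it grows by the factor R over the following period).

Arbitrage-free pricing uses the up-move probability p* = (R−d)/(u−d) = 0.7609, discounting each step at R = 1.18.
Payoffs at expiry: V(3,0)=0.0000, V(3,1)=0.0000, V(3,2)=216.8489, V(3,3)=337.0302
  t=2,j=0: stock 108.1573 → up 139.5229 (V=0.0000), down 89.7706 (V=0.0000). Price 0.0000; hedge Δ=0.0000, bond B=0.0000.
  t=2,j=1: stock 168.0999 → up 216.8489 (V=216.8489), down 139.5229 (V=0.0000). Price 139.8252; hedge Δ=2.8043, bond B=-331.5854.
  t=2,j=2: stock 261.2637 → up 337.0302 (V=337.0302), down 216.8489 (V=216.8489). Price 261.2637; hedge Δ=1.0000, bond B=0.0000.
  t=1,j=0: stock 130.3100 → up 168.0999 (V=139.8252), down 108.1573 (V=0.0000). Price 90.1599; hedge Δ=2.3327, bond B=-213.8078.
  t=1,j=1: stock 202.5300 → up 261.2637 (V=261.2637), down 168.0999 (V=139.8252). Price 196.8000; hedge Δ=1.3035, bond B=-67.1967.
  t=0,j=0: stock 157.0000 → up 202.5300 (V=196.8000), down 130.3100 (V=90.1599). Price 145.1688; hedge Δ=1.4766, bond B=-86.6576.
As a check, the time-0 holding Δ(0,0)·S0 + B(0,0) comes to 145.1688 — exactly V0.

(0,0): Delta=1.4766 Bond=-86.6576
(1,0): Delta=2.3327 Bond=-213.8078
(1,1): Delta=1.3035 Bond=-67.1967
(2,0): Delta=0.0000 Bond=0.0000
(2,1): Delta=2.8043 Bond=-331.5854
(2,2): Delta=1.0000 Bond=0.0000
V0=145.1688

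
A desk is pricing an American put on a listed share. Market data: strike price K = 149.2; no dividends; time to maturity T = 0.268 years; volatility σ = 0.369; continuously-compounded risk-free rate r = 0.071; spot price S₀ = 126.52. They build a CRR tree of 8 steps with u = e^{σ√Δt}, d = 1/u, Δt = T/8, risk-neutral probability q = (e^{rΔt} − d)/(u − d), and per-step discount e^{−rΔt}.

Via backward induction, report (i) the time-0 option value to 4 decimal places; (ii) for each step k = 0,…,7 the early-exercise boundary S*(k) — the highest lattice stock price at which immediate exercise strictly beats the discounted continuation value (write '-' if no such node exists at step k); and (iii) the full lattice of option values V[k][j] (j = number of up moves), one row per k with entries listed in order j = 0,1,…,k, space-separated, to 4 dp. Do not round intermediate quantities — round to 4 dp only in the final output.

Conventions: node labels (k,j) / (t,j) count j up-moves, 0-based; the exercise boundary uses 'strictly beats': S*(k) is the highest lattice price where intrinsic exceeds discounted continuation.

Δt=0.03350, u=1.06987, d=0.93469, q=0.50074, disc=e^(-rΔt)=0.99762
k=8 terminal: V=max(K-S,0) → 75.4932 64.8334 52.6319 38.6659 22.6800 4.3822 0.0000 0.0000 0.0000
k=7: j=0 S=78.8568 intr=70.3432 cont=69.9887 V=70.3432[EX]; j=1 S=90.2614 intr=58.9386 cont=58.5841 V=58.9386[EX]; j=2 S=103.3154 intr=45.8846 cont=45.5302 V=45.8846[EX]; j=3 S=118.2572 intr=30.9428 cont=30.5883 V=30.9428[EX]; j=4 S=135.3601 intr=13.8399 cont=13.4855 V=13.8399[EX]; j=5 S=154.9364 intr=0.0000 cont=2.1827 V=2.1827[hold]; j=6 S=177.3439 intr=0.0000 cont=0.0000 V=0.0000[hold]; j=7 S=202.9921 intr=0.0000 cont=0.0000 V=0.0000[hold]  S*(7)=135.3601
k=6: j=0 S=84.3666 intr=64.8334 cont=64.4789 V=64.8334[EX]; j=1 S=96.5681 intr=52.6319 cont=52.2775 V=52.6319[EX]; j=2 S=110.5341 intr=38.6659 cont=38.3114 V=38.6659[EX]; j=3 S=126.5200 intr=22.6800 cont=22.3255 V=22.6800[EX]; j=4 S=144.8178 intr=4.3822 cont=7.9837 V=7.9837[hold]; j=5 S=165.7620 intr=0.0000 cont=1.0871 V=1.0871[hold]; j=6 S=189.7351 intr=0.0000 cont=0.0000 V=0.0000[hold]  S*(6)=126.5200
k=5: j=0 S=90.2614 intr=58.9386 cont=58.5841 V=58.9386[EX]; j=1 S=103.3154 intr=45.8846 cont=45.5302 V=45.8846[EX]; j=2 S=118.2572 intr=30.9428 cont=30.5883 V=30.9428[EX]; j=3 S=135.3601 intr=13.8399 cont=15.2846 V=15.2846[hold]; j=4 S=154.9364 intr=0.0000 cont=4.5195 V=4.5195[hold]; j=5 S=177.3439 intr=0.0000 cont=0.5415 V=0.5415[hold]  S*(5)=118.2572
k=4: j=0 S=96.5681 intr=52.6319 cont=52.2775 V=52.6319[EX]; j=1 S=110.5341 intr=38.6659 cont=38.3114 V=38.6659[EX]; j=2 S=126.5200 intr=22.6800 cont=23.0472 V=23.0472[hold]; j=3 S=144.8178 intr=4.3822 cont=9.8706 V=9.8706[hold]; j=4 S=165.7620 intr=0.0000 cont=2.5216 V=2.5216[hold]  S*(4)=110.5341
k=3: j=0 S=103.3154 intr=45.8846 cont=45.5302 V=45.8846[EX]; j=1 S=118.2572 intr=30.9428 cont=30.7718 V=30.9428[EX]; j=2 S=135.3601 intr=13.8399 cont=16.4101 V=16.4101[hold]; j=3 S=154.9364 intr=0.0000 cont=6.1760 V=6.1760[hold]  S*(3)=118.2572
k=2: j=0 S=110.5341 intr=38.6659 cont=38.3114 V=38.6659[EX]; j=1 S=126.5200 intr=22.6800 cont=23.6095 V=23.6095[hold]; j=2 S=144.8178 intr=4.3822 cont=11.2587 V=11.2587[hold]  S*(2)=110.5341
k=1: j=0 S=118.2572 intr=30.9428 cont=31.0526 V=31.0526[hold]; j=1 S=135.3601 intr=13.8399 cont=17.3836 V=17.3836[hold]  S*(1)=-
k=0: j=0 S=126.5200 intr=22.6800 cont=24.1505 V=24.1505[hold]  S*(0)=-

price = 24.1505
boundary = - - 110.5341 118.2572 110.5341 118.2572 126.5200 135.3601
tree:
24.1505
31.0526 17.3836
38.6659 23.6095 11.2587
45.8846 30.9428 16.4101 6.1760
52.6319 38.6659 23.0472 9.8706 2.5216
58.9386 45.8846 30.9428 15.2846 4.5195 0.5415
64.8334 52.6319 38.6659 22.6800 7.9837 1.0871 0.0000
70.3432 58.9386 45.8846 30.9428 13.8399 2.1827 0.0000 0.0000
75.4932 64.8334 52.6319 38.6659 22.6800 4.3822 0.0000 0.0000 0.0000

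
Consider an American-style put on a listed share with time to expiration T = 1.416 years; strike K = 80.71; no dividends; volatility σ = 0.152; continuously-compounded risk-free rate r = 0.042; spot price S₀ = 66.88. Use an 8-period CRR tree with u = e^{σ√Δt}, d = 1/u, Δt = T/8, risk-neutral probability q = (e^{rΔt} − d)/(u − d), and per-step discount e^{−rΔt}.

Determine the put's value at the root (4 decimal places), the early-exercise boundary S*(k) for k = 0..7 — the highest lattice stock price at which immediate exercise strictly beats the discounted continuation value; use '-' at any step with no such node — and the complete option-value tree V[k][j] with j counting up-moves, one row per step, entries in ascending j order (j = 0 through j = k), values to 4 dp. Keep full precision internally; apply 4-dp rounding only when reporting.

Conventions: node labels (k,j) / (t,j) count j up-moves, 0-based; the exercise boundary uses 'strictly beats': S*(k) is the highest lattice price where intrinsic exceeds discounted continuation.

params: Δt=0.17700 u=1.06604 d=0.93805 q=0.54232 e^(-rΔt)=0.99259
t_8 payoffs: 40.6126 35.1418 28.9247 21.8593 13.8300 4.7052 0.0000 0.0000 0.0000
t_7: node(7,0) S=42.7454 payoff=37.9646 vs cont=37.3669 → 37.9646 [stop]  node(7,1) S=48.5774 payoff=32.1326 vs cont=31.5349 → 32.1326 [stop]  node(7,2) S=55.2051 payoff=25.5049 vs cont=24.9072 → 25.5049 [stop]  node(7,3) S=62.7370 payoff=17.9730 vs cont=17.3752 → 17.9730 [stop]  node(7,4) S=71.2966 payoff=9.4134 vs cont=8.8156 → 9.4134 [stop]  node(7,5) S=81.0240 payoff=0.0000 vs cont=2.1375 → 2.1375 [wait]  node(7,6) S=92.0786 payoff=0.0000 vs cont=0.0000 → 0.0000 [wait]  node(7,7) S=104.6414 payoff=0.0000 vs cont=0.0000 → 0.0000 [wait]  ⇒ S*(7)=71.2966
t_6: node(6,0) S=45.5682 payoff=35.1418 vs cont=34.5441 → 35.1418 [stop]  node(6,1) S=51.7853 payoff=28.9247 vs cont=28.3269 → 28.9247 [stop]  node(6,2) S=58.8507 payoff=21.8593 vs cont=21.2616 → 21.8593 [stop]  node(6,3) S=66.8800 payoff=13.8300 vs cont=13.2322 → 13.8300 [stop]  node(6,4) S=76.0048 payoff=4.7052 vs cont=5.4271 → 5.4271 [wait]  node(6,5) S=86.3746 payoff=0.0000 vs cont=0.9711 → 0.9711 [wait]  node(6,6) S=98.1592 payoff=0.0000 vs cont=0.0000 → 0.0000 [wait]  ⇒ S*(6)=66.8800
t_5: node(5,0) S=48.5774 payoff=32.1326 vs cont=31.5349 → 32.1326 [stop]  node(5,1) S=55.2051 payoff=25.5049 vs cont=24.9072 → 25.5049 [stop]  node(5,2) S=62.7370 payoff=17.9730 vs cont=17.3752 → 17.9730 [stop]  node(5,3) S=71.2966 payoff=9.4134 vs cont=9.2042 → 9.4134 [stop]  node(5,4) S=81.0240 payoff=0.0000 vs cont=2.9882 → 2.9882 [wait]  node(5,5) S=92.0786 payoff=0.0000 vs cont=0.4411 → 0.4411 [wait]  ⇒ S*(5)=71.2966
t_4: node(4,0) S=51.7853 payoff=28.9247 vs cont=28.3269 → 28.9247 [stop]  node(4,1) S=58.8507 payoff=21.8593 vs cont=21.2616 → 21.8593 [stop]  node(4,2) S=66.8800 payoff=13.8300 vs cont=13.2322 → 13.8300 [stop]  node(4,3) S=76.0048 payoff=4.7052 vs cont=5.8850 → 5.8850 [wait]  node(4,4) S=86.3746 payoff=0.0000 vs cont=1.5950 → 1.5950 [wait]  ⇒ S*(4)=66.8800
t_3: node(3,0) S=55.2051 payoff=25.5049 vs cont=24.9072 → 25.5049 [stop]  node(3,1) S=62.7370 payoff=17.9730 vs cont=17.3752 → 17.9730 [stop]  node(3,2) S=71.2966 payoff=9.4134 vs cont=9.4507 → 9.4507 [wait]  node(3,3) S=81.0240 payoff=0.0000 vs cont=3.5321 → 3.5321 [wait]  ⇒ S*(3)=62.7370
t_2: node(2,0) S=58.8507 payoff=21.8593 vs cont=21.2616 → 21.8593 [stop]  node(2,1) S=66.8800 payoff=13.8300 vs cont=13.2523 → 13.8300 [stop]  node(2,2) S=76.0048 payoff=4.7052 vs cont=6.1947 → 6.1947 [wait]  ⇒ S*(2)=66.8800
t_1: node(1,0) S=62.7370 payoff=17.9730 vs cont=17.3752 → 17.9730 [stop]  node(1,1) S=71.2966 payoff=9.4134 vs cont=9.6175 → 9.6175 [wait]  ⇒ S*(1)=62.7370
t_0: node(0,0) S=66.8800 payoff=13.8300 vs cont=13.3421 → 13.8300 [stop]  ⇒ S*(0)=66.8800

price = 13.8300
boundary = 66.8800 62.7370 66.8800 62.7370 66.8800 71.2966 66.8800 71.2966
tree:
13.8300
17.9730 9.6175
21.8593 13.8300 6.1947
25.5049 17.9730 9.4507 3.5321
28.9247 21.8593 13.8300 5.8850 1.5950
32.1326 25.5049 17.9730 9.4134 2.9882 0.4411
35.1418 28.9247 21.8593 13.8300 5.4271 0.9711 0.0000
37.9646 32.1326 25.5049 17.9730 9.4134 2.1375 0.0000 0.0000
40.6126 35.1418 28.9247 21.8593 13.8300 4.7052 0.0000 0.0000 0.0000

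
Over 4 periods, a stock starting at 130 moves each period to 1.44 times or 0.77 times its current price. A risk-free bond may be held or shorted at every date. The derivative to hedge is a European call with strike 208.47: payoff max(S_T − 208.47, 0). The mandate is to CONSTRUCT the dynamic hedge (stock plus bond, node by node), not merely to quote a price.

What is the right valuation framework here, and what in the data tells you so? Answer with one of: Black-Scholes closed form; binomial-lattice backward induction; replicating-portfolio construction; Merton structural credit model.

framework: replicating-portfolio construction

Key observation: the deliverable is the dynamic trading strategy on the 4-step tree (spot 130, moves 1.44 and 0.77), so the valuation must go through the node-by-node replicating-portfolio solve.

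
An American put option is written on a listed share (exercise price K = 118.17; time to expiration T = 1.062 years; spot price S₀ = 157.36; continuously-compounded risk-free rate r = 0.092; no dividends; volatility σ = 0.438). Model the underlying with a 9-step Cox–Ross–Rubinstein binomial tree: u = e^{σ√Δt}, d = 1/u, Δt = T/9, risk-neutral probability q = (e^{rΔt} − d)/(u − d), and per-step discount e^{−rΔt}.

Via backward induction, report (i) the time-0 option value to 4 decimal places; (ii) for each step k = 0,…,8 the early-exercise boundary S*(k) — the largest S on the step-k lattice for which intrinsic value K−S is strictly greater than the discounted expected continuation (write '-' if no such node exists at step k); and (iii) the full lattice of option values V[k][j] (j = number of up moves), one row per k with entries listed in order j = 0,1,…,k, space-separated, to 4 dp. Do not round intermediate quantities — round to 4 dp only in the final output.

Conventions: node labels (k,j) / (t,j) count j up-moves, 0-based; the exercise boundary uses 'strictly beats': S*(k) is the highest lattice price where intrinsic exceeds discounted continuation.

Δt=0.11800  u=1.16237  d=0.86031  q=0.49859  discount=0.98920
step 9 (expiry): payoffs max(K−S,0) = 77.5437 63.2800 44.0084 17.9706 0.0000 0.0000 0.0000 0.0000 0.0000 0.0000
step 8: (k=8,j=0): S=47.2226, K−S=70.9474, hold=69.6715 ⇒ V=70.9474 exercise | (k=8,j=1): S=63.8023, K−S=54.3677, hold=53.0918 ⇒ V=54.3677 exercise | (k=8,j=2): S=86.2030, K−S=31.9670, hold=30.6911 ⇒ V=31.9670 exercise | (k=8,j=3): S=116.4684, K−S=1.7016, hold=8.9133 ⇒ V=8.9133 continue | (k=8,j=4): S=157.3600, K−S=0.0000, hold=0.0000 ⇒ V=0.0000 continue | (k=8,j=5): S=212.6084, K−S=0.0000, hold=0.0000 ⇒ V=0.0000 continue | (k=8,j=6): S=287.2543, K−S=0.0000, hold=0.0000 ⇒ V=0.0000 continue | (k=8,j=7): S=388.1081, K−S=0.0000, hold=0.0000 ⇒ V=0.0000 continue | (k=8,j=8): S=524.3711, K−S=0.0000, hold=0.0000 ⇒ V=0.0000 continue  boundary S*=86.2030
step 7: (k=7,j=0): S=54.8900, K−S=63.2800, hold=62.0041 ⇒ V=63.2800 exercise | (k=7,j=1): S=74.1616, K−S=44.0084, hold=42.7325 ⇒ V=44.0084 exercise | (k=7,j=2): S=100.1994, K−S=17.9706, hold=20.2516 ⇒ V=20.2516 continue | (k=7,j=3): S=135.3790, K−S=0.0000, hold=4.4209 ⇒ V=4.4209 continue | (k=7,j=4): S=182.9100, K−S=0.0000, hold=0.0000 ⇒ V=0.0000 continue | (k=7,j=5): S=247.1289, K−S=0.0000, hold=0.0000 ⇒ V=0.0000 continue | (k=7,j=6): S=333.8948, K−S=0.0000, hold=0.0000 ⇒ V=0.0000 continue | (k=7,j=7): S=451.1238, K−S=0.0000, hold=0.0000 ⇒ V=0.0000 continue  boundary S*=74.1616
step 6: (k=6,j=0): S=63.8023, K−S=54.3677, hold=53.0918 ⇒ V=54.3677 exercise | (k=6,j=1): S=86.2030, K−S=31.9670, hold=31.8161 ⇒ V=31.9670 exercise | (k=6,j=2): S=116.4684, K−S=1.7016, hold=12.2251 ⇒ V=12.2251 continue | (k=6,j=3): S=157.3600, K−S=0.0000, hold=2.1928 ⇒ V=2.1928 continue | (k=6,j=4): S=212.6084, K−S=0.0000, hold=0.0000 ⇒ V=0.0000 continue | (k=6,j=5): S=287.2543, K−S=0.0000, hold=0.0000 ⇒ V=0.0000 continue | (k=6,j=6): S=388.1081, K−S=0.0000, hold=0.0000 ⇒ V=0.0000 continue  boundary S*=86.2030
step 5: (k=5,j=0): S=74.1616, K−S=44.0084, hold=42.7325 ⇒ V=44.0084 exercise | (k=5,j=1): S=100.1994, K−S=17.9706, hold=21.8850 ⇒ V=21.8850 continue | (k=5,j=2): S=135.3790, K−S=0.0000, hold=7.1450 ⇒ V=7.1450 continue | (k=5,j=3): S=182.9100, K−S=0.0000, hold=1.0876 ⇒ V=1.0876 continue | (k=5,j=4): S=247.1289, K−S=0.0000, hold=0.0000 ⇒ V=0.0000 continue | (k=5,j=5): S=333.8948, K−S=0.0000, hold=0.0000 ⇒ V=0.0000 continue  boundary S*=74.1616
step 4: (k=4,j=0): S=86.2030, K−S=31.9670, hold=32.6217 ⇒ V=32.6217 continue | (k=4,j=1): S=116.4684, K−S=1.7016, hold=14.3788 ⇒ V=14.3788 continue | (k=4,j=2): S=157.3600, K−S=0.0000, hold=4.0803 ⇒ V=4.0803 continue | (k=4,j=3): S=212.6084, K−S=0.0000, hold=0.5394 ⇒ V=0.5394 continue | (k=4,j=4): S=287.2543, K−S=0.0000, hold=0.0000 ⇒ V=0.0000 continue  boundary S*=-
step 3: (k=3,j=0): S=100.1994, K−S=17.9706, hold=23.2719 ⇒ V=23.2719 continue | (k=3,j=1): S=135.3790, K−S=0.0000, hold=9.1442 ⇒ V=9.1442 continue | (k=3,j=2): S=182.9100, K−S=0.0000, hold=2.2899 ⇒ V=2.2899 continue | (k=3,j=3): S=247.1289, K−S=0.0000, hold=0.2676 ⇒ V=0.2676 continue  boundary S*=-
step 2: (k=2,j=0): S=116.4684, K−S=1.7016, hold=16.0527 ⇒ V=16.0527 continue | (k=2,j=1): S=157.3600, K−S=0.0000, hold=5.6649 ⇒ V=5.6649 continue | (k=2,j=2): S=212.6084, K−S=0.0000, hold=1.2677 ⇒ V=1.2677 continue  boundary S*=-
step 1: (k=1,j=0): S=135.3790, K−S=0.0000, hold=10.7560 ⇒ V=10.7560 continue | (k=1,j=1): S=182.9100, K−S=0.0000, hold=3.4350 ⇒ V=3.4350 continue  boundary S*=-
step 0: (k=0,j=0): S=157.3600, K−S=0.0000, hold=7.0291 ⇒ V=7.0291 continue  boundary S*=-

price = 7.0291
boundary = - - - - - 74.1616 86.2030 74.1616 86.2030
tree:
7.0291
10.7560 3.4350
16.0527 5.6649 1.2677
23.2719 9.1442 2.2899 0.2676
32.6217 14.3788 4.0803 0.5394 0.0000
44.0084 21.8850 7.1450 1.0876 0.0000 0.0000
54.3677 31.9670 12.2251 2.1928 0.0000 0.0000 0.0000
63.2800 44.0084 20.2516 4.4209 0.0000 0.0000 0.0000 0.0000
70.9474 54.3677 31.9670 8.9133 0.0000 0.0000 0.0000 0.0000 0.0000
77.5437 63.2800 44.0084 17.9706 0.0000 0.0000 0.0000 0.0000 0.0000 0.0000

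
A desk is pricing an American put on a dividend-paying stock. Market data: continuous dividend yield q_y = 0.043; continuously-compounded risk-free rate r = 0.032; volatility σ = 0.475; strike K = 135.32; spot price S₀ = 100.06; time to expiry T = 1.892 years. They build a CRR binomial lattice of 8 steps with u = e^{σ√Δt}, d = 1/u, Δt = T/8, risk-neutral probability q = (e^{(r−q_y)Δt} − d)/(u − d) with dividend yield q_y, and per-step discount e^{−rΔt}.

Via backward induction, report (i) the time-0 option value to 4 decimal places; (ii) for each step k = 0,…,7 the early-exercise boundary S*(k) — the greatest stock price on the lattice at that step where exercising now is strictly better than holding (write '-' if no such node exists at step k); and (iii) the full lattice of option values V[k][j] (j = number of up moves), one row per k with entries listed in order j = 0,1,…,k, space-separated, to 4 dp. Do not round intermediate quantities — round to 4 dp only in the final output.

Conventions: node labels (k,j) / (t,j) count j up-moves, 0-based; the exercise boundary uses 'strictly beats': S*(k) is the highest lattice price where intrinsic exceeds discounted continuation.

params: Δt=0.23650 u=1.25986 d=0.79374 q=0.43693 e^(-rΔt)=0.99246
t_8 payoffs: 119.5552 110.2974 95.6031 72.2798 35.2600 0.0000 0.0000 0.0000 0.0000
t_7: node(7,0) S=19.8614 payoff=115.4586 vs cont=114.6393 → 115.4586 [stop]  node(7,1) S=31.5249 payoff=103.7951 vs cont=103.0938 → 103.7951 [stop]  node(7,2) S=50.0376 payoff=85.2824 vs cont=84.7685 → 85.2824 [stop]  node(7,3) S=79.4217 payoff=55.8983 vs cont=55.6817 → 55.8983 [stop]  node(7,4) S=126.0613 payoff=9.2587 vs cont=19.7041 → 19.7041 [wait]  node(7,5) S=200.0897 payoff=0.0000 vs cont=0.0000 → 0.0000 [wait]  node(7,6) S=317.5904 payoff=0.0000 vs cont=0.0000 → 0.0000 [wait]  node(7,7) S=504.0924 payoff=0.0000 vs cont=0.0000 → 0.0000 [wait]  ⇒ S*(7)=79.4217
t_6: node(6,0) S=25.0226 payoff=110.2974 vs cont=109.5304 → 110.2974 [stop]  node(6,1) S=39.7169 payoff=95.6031 vs cont=94.9848 → 95.6031 [stop]  node(6,2) S=63.0402 payoff=72.2798 vs cont=71.8974 → 72.2798 [stop]  node(6,3) S=100.0600 payoff=35.2600 vs cont=39.7817 → 39.7817 [wait]  node(6,4) S=158.8193 payoff=0.0000 vs cont=11.0111 → 11.0111 [wait]  node(6,5) S=252.0844 payoff=0.0000 vs cont=0.0000 → 0.0000 [wait]  node(6,6) S=400.1186 payoff=0.0000 vs cont=0.0000 → 0.0000 [wait]  ⇒ S*(6)=63.0402
t_5: node(5,0) S=31.5249 payoff=103.7951 vs cont=103.0938 → 103.7951 [stop]  node(5,1) S=50.0376 payoff=85.2824 vs cont=84.7685 → 85.2824 [stop]  node(5,2) S=79.4217 payoff=55.8983 vs cont=57.6424 → 57.6424 [wait]  node(5,3) S=126.0613 payoff=9.2587 vs cont=27.0058 → 27.0058 [wait]  node(5,4) S=200.0897 payoff=0.0000 vs cont=6.1533 → 6.1533 [wait]  node(5,5) S=317.5904 payoff=0.0000 vs cont=0.0000 → 0.0000 [wait]  ⇒ S*(5)=50.0376
t_4: node(4,0) S=39.7169 payoff=95.6031 vs cont=94.9848 → 95.6031 [stop]  node(4,1) S=63.0402 payoff=72.2798 vs cont=72.6537 → 72.6537 [wait]  node(4,2) S=100.0600 payoff=35.2600 vs cont=43.9226 → 43.9226 [wait]  node(4,3) S=158.8193 payoff=0.0000 vs cont=17.7597 → 17.7597 [wait]  node(4,4) S=252.0844 payoff=0.0000 vs cont=3.4386 → 3.4386 [wait]  ⇒ S*(4)=39.7169
t_3: node(3,0) S=50.0376 payoff=85.2824 vs cont=84.9306 → 85.2824 [stop]  node(3,1) S=79.4217 payoff=55.8983 vs cont=59.6471 → 59.6471 [wait]  node(3,2) S=126.0613 payoff=9.2587 vs cont=32.2463 → 32.2463 [wait]  node(3,3) S=200.0897 payoff=0.0000 vs cont=11.4156 → 11.4156 [wait]  ⇒ S*(3)=50.0376
t_2: node(2,0) S=63.0402 payoff=72.2798 vs cont=73.5230 → 73.5230 [wait]  node(2,1) S=100.0600 payoff=35.2600 vs cont=47.3153 → 47.3153 [wait]  node(2,2) S=158.8193 payoff=0.0000 vs cont=22.9702 → 22.9702 [wait]  ⇒ S*(2)=-
t_1: node(1,0) S=79.4217 payoff=55.8983 vs cont=61.6040 → 61.6040 [wait]  node(1,1) S=126.0613 payoff=9.2587 vs cont=36.4016 → 36.4016 [wait]  ⇒ S*(1)=-
t_0: node(0,0) S=100.0600 payoff=35.2600 vs cont=50.2109 → 50.2109 [wait]  ⇒ S*(0)=-

price = 50.2109
boundary = - - - 50.0376 39.7169 50.0376 63.0402 79.4217
tree:
50.2109
61.6040 36.4016
73.5230 47.3153 22.9702
85.2824 59.6471 32.2463 11.4156
95.6031 72.6537 43.9226 17.7597 3.4386
103.7951 85.2824 57.6424 27.0058 6.1533 0.0000
110.2974 95.6031 72.2798 39.7817 11.0111 0.0000 0.0000
115.4586 103.7951 85.2824 55.8983 19.7041 0.0000 0.0000 0.0000
119.5552 110.2974 95.6031 72.2798 35.2600 0.0000 0.0000 0.0000 0.0000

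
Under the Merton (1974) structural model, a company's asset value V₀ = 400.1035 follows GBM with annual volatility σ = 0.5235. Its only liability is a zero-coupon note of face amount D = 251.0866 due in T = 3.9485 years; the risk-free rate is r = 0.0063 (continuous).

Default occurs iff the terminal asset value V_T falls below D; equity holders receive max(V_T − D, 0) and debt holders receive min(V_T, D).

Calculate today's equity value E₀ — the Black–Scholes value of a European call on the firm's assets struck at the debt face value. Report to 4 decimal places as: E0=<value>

With assets at 400.1035 and a single debt payment of 251.0866 at 3.9485 years:
d₁ = [ln(V₀/D) + (r + σ²/2)T] / (σ√T)
   = [ln(400.1035/251.0866) + (0.0063 + 0.5·0.5235²)·3.9485] / (0.5235·√3.9485)
   = [0.465925 + 0.565923] / 1.040238 = 0.991935
d₂ = d₁ − σ√T = 0.991935 − 1.040238 = -0.048303
N(d₁) = 0.839385,  N(d₂) = 0.480737,  e^(−rT) = 0.975431
E₀ = V₀·N(d₁) − D·e^(−rT)·N(d₂)
   = 400.1035·0.839385 − 251.0866·0.975431·0.480737 = 218.099932

E0=218.0999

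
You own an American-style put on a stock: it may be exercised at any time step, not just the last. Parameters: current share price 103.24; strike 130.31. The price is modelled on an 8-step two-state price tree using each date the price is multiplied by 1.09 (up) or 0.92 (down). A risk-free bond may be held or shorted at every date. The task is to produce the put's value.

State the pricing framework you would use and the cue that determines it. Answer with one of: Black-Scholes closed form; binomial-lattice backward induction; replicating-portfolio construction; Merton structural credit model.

Key observation: an American put (K = 130.31, S₀ = 103.24) on a 8-date tree has no closed form — the optimal stopping decision is embedded and must be resolved recursively from expiry.

framework: binomial-lattice backward induction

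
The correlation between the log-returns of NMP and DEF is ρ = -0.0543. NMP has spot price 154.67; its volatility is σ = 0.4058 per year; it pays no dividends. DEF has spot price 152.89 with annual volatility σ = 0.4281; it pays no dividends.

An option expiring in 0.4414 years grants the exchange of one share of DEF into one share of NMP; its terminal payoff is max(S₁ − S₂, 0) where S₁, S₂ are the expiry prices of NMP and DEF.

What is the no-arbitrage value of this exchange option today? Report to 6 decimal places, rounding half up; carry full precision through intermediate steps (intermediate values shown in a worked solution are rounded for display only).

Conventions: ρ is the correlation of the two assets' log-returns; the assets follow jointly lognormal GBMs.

σ_eff = √(σ₁² + σ₂² − 2ρσ₁σ₂) = √(0.4058² + 0.4281² − 2·-0.0543·0.4058·0.4281) = 0.605648
d₁ = (ln(S₁/S₂) + (q₂ − q₁ + σ_eff²/2)T) / (σ_eff√T) = (ln(154.67/152.89) + (0.0 − 0.0 + 0.183405)·0.4414) / 0.402380 = 0.229957
d₂ = d₁ − σ_eff√T = 0.229957 − 0.402380 = -0.172423
N(d₁) = 0.590937,  N(d₂) = 0.431552
V = S₁·e^{−q₁T}·N(d₁) − S₂·e^{−q₂T}·N(d₂) = 91.400268 − 65.980034 = 25.420234
Key observation: no risk-free rate is needed — with the second asset as numeraire the exchange option is a call on the ratio S₁/S₂, and r cancels out of the value.

exchange price = 25.420234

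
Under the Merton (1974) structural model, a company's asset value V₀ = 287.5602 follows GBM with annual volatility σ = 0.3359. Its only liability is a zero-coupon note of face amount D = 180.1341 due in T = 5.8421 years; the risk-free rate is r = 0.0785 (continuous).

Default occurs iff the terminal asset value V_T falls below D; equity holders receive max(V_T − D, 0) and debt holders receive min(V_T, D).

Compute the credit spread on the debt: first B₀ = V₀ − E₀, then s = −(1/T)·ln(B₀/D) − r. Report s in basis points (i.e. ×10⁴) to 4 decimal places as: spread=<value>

spread=137.6496

Work the structural quantities from V₀ = 287.5602 against face 180.1341:
d₁ = [ln(V₀/D) + (r + σ²/2)T] / (σ√T)
   = [ln(287.5602/180.1341) + (0.0785 + 0.5·0.3359²)·5.8421] / (0.3359·√5.8421)
   = [0.467731 + 0.788183] / 0.811885 = 1.546911
d₂ = d₁ − σ√T = 1.546911 − 0.811885 = 0.735026
N(d₁) = 0.939058,  N(d₂) = 0.768838,  e^(−rT) = 0.632165
E₀ = V₀·N(d₁) − D·e^(−rT)·N(d₂)
   = 287.5602·0.939058 − 180.1341·0.632165·0.768838 = 182.484562
B₀ = V₀ − E₀ = 287.5602 − 182.484562 = 105.075638
spread = −(1/T)·ln(B₀/D) − r = −(1/5.8421)·ln(105.075638/180.1341) − 0.0785 = 0.01376496
in basis points: 0.01376496 × 10⁴ = 137.6496 bp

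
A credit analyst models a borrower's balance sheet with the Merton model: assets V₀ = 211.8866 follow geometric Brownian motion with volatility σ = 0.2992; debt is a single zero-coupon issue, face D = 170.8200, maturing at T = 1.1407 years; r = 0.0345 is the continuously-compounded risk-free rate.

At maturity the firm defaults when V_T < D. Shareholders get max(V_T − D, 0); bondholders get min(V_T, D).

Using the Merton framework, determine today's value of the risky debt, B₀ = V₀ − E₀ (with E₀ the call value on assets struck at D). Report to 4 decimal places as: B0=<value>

Apply the equity-as-call identities (strike 170.8200, horizon 1.1407 years):
d₁ = [ln(V₀/D) + (r + σ²/2)T] / (σ√T)
   = [ln(211.8866/170.8200) + (0.0345 + 0.5·0.2992²)·1.1407] / (0.2992·√1.1407)
   = [0.215441 + 0.090412] / 0.319556 = 0.957118
d₂ = d₁ − σ√T = 0.957118 − 0.319556 = 0.637562
N(d₁) = 0.830746,  N(d₂) = 0.738121,  e^(−rT) = 0.961410
E₀ = V₀·N(d₁) − D·e^(−rT)·N(d₂)
   = 211.8866·0.830746 − 170.8200·0.961410·0.738121 = 54.803861
B₀ = V₀ − E₀ = 211.8866 − 54.803861 = 157.082739

B0=157.0827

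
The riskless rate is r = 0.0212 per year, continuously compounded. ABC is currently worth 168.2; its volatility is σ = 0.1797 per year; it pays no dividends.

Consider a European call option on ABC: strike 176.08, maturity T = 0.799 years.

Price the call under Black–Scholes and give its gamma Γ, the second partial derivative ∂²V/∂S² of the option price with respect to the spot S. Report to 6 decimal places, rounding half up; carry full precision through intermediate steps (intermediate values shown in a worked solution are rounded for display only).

price = 8.638479
Γ = 0.014693

σ√T = 0.1797·√0.799 = 0.160628
d₁ = (ln(S/K) + (r+σ²/2)T) / (σ√T) = (ln(168.2/176.08) + (0.0212+0.1797²/2)·0.799) / 0.160628 = (-0.045785 + 0.029839) / 0.160628 = -0.099268
d₂ = d₁ − σ√T = -0.099268 − 0.160628 = -0.259896
e^{−rT} = 0.983204
N(d₁) = 0.460463,  N(d₂) = 0.397472
Call price V = S·N(d₁) − K·e^{−rT}·N(d₂) = 77.449845 − 68.811366 = 8.638479
φ(d₁) = (1/√(2π))·e^{−d₁²/2} = 0.396982
Γ = φ(d₁) / (S·σ·√T) = 0.014693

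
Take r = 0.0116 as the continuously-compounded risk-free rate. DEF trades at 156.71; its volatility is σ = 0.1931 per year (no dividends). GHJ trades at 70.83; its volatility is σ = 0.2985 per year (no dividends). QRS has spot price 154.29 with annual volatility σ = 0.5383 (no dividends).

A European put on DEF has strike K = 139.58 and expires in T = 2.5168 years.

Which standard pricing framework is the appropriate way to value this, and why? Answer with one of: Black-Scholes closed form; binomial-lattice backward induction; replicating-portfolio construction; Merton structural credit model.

framework: Black-Scholes closed form

Key observation: a European claim on DEF (strike 139.58) — a lognormal (GBM) underlying with constant rate and volatility — has an exact closed-form value; no lattice or capital structure is involved.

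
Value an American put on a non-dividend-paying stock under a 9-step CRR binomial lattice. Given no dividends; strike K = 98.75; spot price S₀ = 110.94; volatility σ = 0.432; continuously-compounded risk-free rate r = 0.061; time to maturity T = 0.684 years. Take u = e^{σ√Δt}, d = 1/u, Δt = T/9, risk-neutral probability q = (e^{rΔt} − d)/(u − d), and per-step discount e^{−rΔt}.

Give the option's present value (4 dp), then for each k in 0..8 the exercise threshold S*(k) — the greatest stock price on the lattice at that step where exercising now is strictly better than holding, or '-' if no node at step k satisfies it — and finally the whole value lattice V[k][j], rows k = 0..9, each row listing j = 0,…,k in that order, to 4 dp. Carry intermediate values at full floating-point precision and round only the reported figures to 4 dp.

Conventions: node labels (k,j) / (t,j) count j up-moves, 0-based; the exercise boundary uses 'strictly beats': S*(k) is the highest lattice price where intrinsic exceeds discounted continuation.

params: Δt=0.07600 u=1.12648 d=0.88772 q=0.48972 e^(-rΔt)=0.99537
t_9 payoffs: 60.7669 50.5514 37.5885 21.1392 0.2659 0.0000 0.0000 0.0000 0.0000 0.0000
t_8: node(8,0) S=42.7871 payoff=55.9629 vs cont=55.5062 → 55.9629 [stop]  node(8,1) S=54.2946 payoff=44.4554 vs cont=43.9987 → 44.4554 [stop]  node(8,2) S=68.8970 payoff=29.8530 vs cont=29.3962 → 29.8530 [stop]  node(8,3) S=87.4267 payoff=11.3233 vs cont=10.8665 → 11.3233 [stop]  node(8,4) S=110.9400 payoff=0.0000 vs cont=0.1350 → 0.1350 [wait]  node(8,5) S=140.7771 payoff=0.0000 vs cont=0.0000 → 0.0000 [wait]  node(8,6) S=178.6389 payoff=0.0000 vs cont=0.0000 → 0.0000 [wait]  node(8,7) S=226.6835 payoff=0.0000 vs cont=0.0000 → 0.0000 [wait]  node(8,8) S=287.6496 payoff=0.0000 vs cont=0.0000 → 0.0000 [wait]  ⇒ S*(8)=87.4267
t_7: node(7,0) S=48.1986 payoff=50.5514 vs cont=50.0946 → 50.5514 [stop]  node(7,1) S=61.1615 payoff=37.5885 vs cont=37.1317 → 37.5885 [stop]  node(7,2) S=77.6108 payoff=21.1392 vs cont=20.6824 → 21.1392 [stop]  node(7,3) S=98.4841 payoff=0.2659 vs cont=5.8171 → 5.8171 [wait]  node(7,4) S=124.9712 payoff=0.0000 vs cont=0.0686 → 0.0686 [wait]  node(7,5) S=158.5820 payoff=0.0000 vs cont=0.0000 → 0.0000 [wait]  node(7,6) S=201.2324 payoff=0.0000 vs cont=0.0000 → 0.0000 [wait]  node(7,7) S=255.3535 payoff=0.0000 vs cont=0.0000 → 0.0000 [wait]  ⇒ S*(7)=77.6108
t_6: node(6,0) S=54.2946 payoff=44.4554 vs cont=43.9987 → 44.4554 [stop]  node(6,1) S=68.8970 payoff=29.8530 vs cont=29.3962 → 29.8530 [stop]  node(6,2) S=87.4267 payoff=11.3233 vs cont=13.5725 → 13.5725 [wait]  node(6,3) S=110.9400 payoff=0.0000 vs cont=2.9880 → 2.9880 [wait]  node(6,4) S=140.7771 payoff=0.0000 vs cont=0.0348 → 0.0348 [wait]  node(6,5) S=178.6389 payoff=0.0000 vs cont=0.0000 → 0.0000 [wait]  node(6,6) S=226.6835 payoff=0.0000 vs cont=0.0000 → 0.0000 [wait]  ⇒ S*(6)=68.8970
t_5: node(5,0) S=61.1615 payoff=37.5885 vs cont=37.1317 → 37.5885 [stop]  node(5,1) S=77.6108 payoff=21.1392 vs cont=21.7788 → 21.7788 [wait]  node(5,2) S=98.4841 payoff=0.2659 vs cont=8.3502 → 8.3502 [wait]  node(5,3) S=124.9712 payoff=0.0000 vs cont=1.5346 → 1.5346 [wait]  node(5,4) S=158.5820 payoff=0.0000 vs cont=0.0177 → 0.0177 [wait]  node(5,5) S=201.2324 payoff=0.0000 vs cont=0.0000 → 0.0000 [wait]  ⇒ S*(5)=61.1615
t_4: node(4,0) S=68.8970 payoff=29.8530 vs cont=29.7081 → 29.8530 [stop]  node(4,1) S=87.4267 payoff=11.3233 vs cont=15.1322 → 15.1322 [wait]  node(4,2) S=110.9400 payoff=0.0000 vs cont=4.9893 → 4.9893 [wait]  node(4,3) S=140.7771 payoff=0.0000 vs cont=0.7881 → 0.7881 [wait]  node(4,4) S=178.6389 payoff=0.0000 vs cont=0.0090 → 0.0090 [wait]  ⇒ S*(4)=68.8970
t_3: node(3,0) S=77.6108 payoff=21.1392 vs cont=22.5391 → 22.5391 [wait]  node(3,1) S=98.4841 payoff=0.2659 vs cont=10.1180 → 10.1180 [wait]  node(3,2) S=124.9712 payoff=0.0000 vs cont=2.9183 → 2.9183 [wait]  node(3,3) S=158.5820 payoff=0.0000 vs cont=0.4047 → 0.4047 [wait]  ⇒ S*(3)=-
t_2: node(2,0) S=87.4267 payoff=11.3233 vs cont=16.3801 → 16.3801 [wait]  node(2,1) S=110.9400 payoff=0.0000 vs cont=6.5616 → 6.5616 [wait]  node(2,2) S=140.7771 payoff=0.0000 vs cont=1.6795 → 1.6795 [wait]  ⇒ S*(2)=-
t_1: node(1,0) S=98.4841 payoff=0.2659 vs cont=11.5182 → 11.5182 [wait]  node(1,1) S=124.9712 payoff=0.0000 vs cont=4.1514 → 4.1514 [wait]  ⇒ S*(1)=-
t_0: node(0,0) S=110.9400 payoff=0.0000 vs cont=7.8739 → 7.8739 [wait]  ⇒ S*(0)=-

price = 7.8739
boundary = - - - - 68.8970 61.1615 68.8970 77.6108 87.4267
tree:
7.8739
11.5182 4.1514
16.3801 6.5616 1.6795
22.5391 10.1180 2.9183 0.4047
29.8530 15.1322 4.9893 0.7881 0.0090
37.5885 21.7788 8.3502 1.5346 0.0177 0.0000
44.4554 29.8530 13.5725 2.9880 0.0348 0.0000 0.0000
50.5514 37.5885 21.1392 5.8171 0.0686 0.0000 0.0000 0.0000
55.9629 44.4554 29.8530 11.3233 0.1350 0.0000 0.0000 0.0000 0.0000
60.7669 50.5514 37.5885 21.1392 0.2659 0.0000 0.0000 0.0000 0.0000 0.0000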